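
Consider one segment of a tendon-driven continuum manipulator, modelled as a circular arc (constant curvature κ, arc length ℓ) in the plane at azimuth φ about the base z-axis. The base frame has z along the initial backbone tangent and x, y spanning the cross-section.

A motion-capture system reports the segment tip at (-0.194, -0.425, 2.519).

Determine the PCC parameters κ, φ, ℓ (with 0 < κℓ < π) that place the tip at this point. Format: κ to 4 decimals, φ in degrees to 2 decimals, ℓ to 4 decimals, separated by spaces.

ρ = √(x²+y²) = √(-0.194² + -0.425²) = 0.46718
φ = atan2(y, x) mod 360° = atan2(-0.425, -0.194) = 245.4647°
|p|² = ρ² + z² = 0.46718² + 2.519² = 6.56362
κ = 2ρ / |p|² = 2×0.46718 / 6.56362 = 0.14236
θ = 2·atan2(ρ, z) = 2·atan2(0.46718, 2.519) = 0.36676 rad
ℓ = θ/κ = 0.36676/0.14236 = 2.57637

0.1424 245.46 2.5764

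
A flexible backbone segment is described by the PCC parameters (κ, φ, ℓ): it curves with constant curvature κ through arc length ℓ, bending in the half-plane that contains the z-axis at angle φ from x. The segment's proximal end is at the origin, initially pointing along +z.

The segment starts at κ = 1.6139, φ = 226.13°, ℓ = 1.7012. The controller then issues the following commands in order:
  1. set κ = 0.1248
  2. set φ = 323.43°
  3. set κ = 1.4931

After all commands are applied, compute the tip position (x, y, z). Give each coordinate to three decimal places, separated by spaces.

initial: κ=1.6139, φ=226.13°, ℓ=1.7012
cmd 1: set κ=0.1248 → (κ,φ,ℓ)=(0.1248,226.13°,1.7012) → tip=(-0.1247,-0.1297,1.6884)
cmd 2: set φ=323.43° → (κ,φ,ℓ)=(0.1248,323.43°,1.7012) → tip=(0.1445,-0.1072,1.6884)
cmd 3: set κ=1.4931 → (κ,φ,ℓ)=(1.4931,323.43°,1.7012) → tip=(0.9814,-0.7280,0.3790)

0.981 -0.728 0.379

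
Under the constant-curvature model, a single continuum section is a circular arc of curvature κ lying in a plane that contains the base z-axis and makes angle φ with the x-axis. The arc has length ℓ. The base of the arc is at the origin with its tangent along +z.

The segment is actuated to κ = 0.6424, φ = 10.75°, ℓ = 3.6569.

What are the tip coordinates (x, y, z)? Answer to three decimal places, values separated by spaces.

2.603 0.494 1.108

θ = κ·ℓ = 0.6424 × 3.6569 = 2.34919 rad
ρ = (1 − cos θ)/κ = (1 − -0.70214)/0.6424 = 2.64966
z = sin θ / κ = 0.71204/0.6424 = 1.10841
x = ρ cos φ = 2.64966 × cos(10.75°) = 2.60315
y = ρ sin φ = 2.64966 × sin(10.75°) = 0.49422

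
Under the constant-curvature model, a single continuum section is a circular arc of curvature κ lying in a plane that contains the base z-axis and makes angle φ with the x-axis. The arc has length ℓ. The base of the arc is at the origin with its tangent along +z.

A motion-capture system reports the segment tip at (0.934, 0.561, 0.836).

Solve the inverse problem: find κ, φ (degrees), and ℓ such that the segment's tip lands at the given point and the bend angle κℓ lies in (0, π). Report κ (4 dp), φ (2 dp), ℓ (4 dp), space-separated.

1.1554 30.99 1.5861

ρ = √(x²+y²) = √(0.934² + 0.561²) = 1.08953
φ = atan2(y, x) mod 360° = atan2(0.561, 0.934) = 30.9908°
|p|² = ρ² + z² = 1.08953² + 0.836² = 1.88597
κ = 2ρ / |p|² = 2×1.08953 / 1.88597 = 1.15540
θ = 2·atan2(ρ, z) = 2·atan2(1.08953, 0.836) = 1.83263 rad
ℓ = θ/κ = 1.83263/1.15540 = 1.58613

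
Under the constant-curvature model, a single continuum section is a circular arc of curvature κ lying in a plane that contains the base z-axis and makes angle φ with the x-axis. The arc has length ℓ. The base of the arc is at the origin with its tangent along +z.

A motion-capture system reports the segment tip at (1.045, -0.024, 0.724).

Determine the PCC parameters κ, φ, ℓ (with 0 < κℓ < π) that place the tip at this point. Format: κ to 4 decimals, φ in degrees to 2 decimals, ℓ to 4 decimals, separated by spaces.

1.2930 358.68 1.4927

ρ = √(x²+y²) = √(1.045² + -0.024²) = 1.04528
φ = atan2(y, x) mod 360° = atan2(-0.024, 1.045) = 358.6843°
|p|² = ρ² + z² = 1.04528² + 0.724² = 1.61678
κ = 2ρ / |p|² = 2×1.04528 / 1.61678 = 1.29304
θ = 2·atan2(ρ, z) = 2·atan2(1.04528, 0.724) = 1.93005 rad
ℓ = θ/κ = 1.93005/1.29304 = 1.49265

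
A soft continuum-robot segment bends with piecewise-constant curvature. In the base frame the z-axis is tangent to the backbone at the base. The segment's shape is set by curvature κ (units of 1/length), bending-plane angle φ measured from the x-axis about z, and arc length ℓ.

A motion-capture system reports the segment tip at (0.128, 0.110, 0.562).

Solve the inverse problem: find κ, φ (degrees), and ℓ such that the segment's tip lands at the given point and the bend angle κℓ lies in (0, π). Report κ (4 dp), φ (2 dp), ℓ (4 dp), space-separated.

ρ = √(x²+y²) = √(0.128² + 0.110²) = 0.16877
φ = atan2(y, x) mod 360° = atan2(0.110, 0.128) = 40.6749°
|p|² = ρ² + z² = 0.16877² + 0.562² = 0.34433
κ = 2ρ / |p|² = 2×0.16877 / 0.34433 = 0.98030
θ = 2·atan2(ρ, z) = 2·atan2(0.16877, 0.562) = 0.58348 rad
ℓ = θ/κ = 0.58348/0.98030 = 0.59520

0.9803 40.67 0.5952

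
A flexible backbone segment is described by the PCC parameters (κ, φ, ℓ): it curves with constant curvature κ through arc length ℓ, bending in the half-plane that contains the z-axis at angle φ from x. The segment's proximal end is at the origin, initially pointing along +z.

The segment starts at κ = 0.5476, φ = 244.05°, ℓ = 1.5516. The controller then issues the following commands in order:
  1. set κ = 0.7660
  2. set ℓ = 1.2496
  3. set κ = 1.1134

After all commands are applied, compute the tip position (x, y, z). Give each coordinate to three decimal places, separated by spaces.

initial: κ=0.5476, φ=244.05°, ℓ=1.5516
cmd 1: set κ=0.7660 → (κ,φ,ℓ)=(0.7660,244.05°,1.5516) → tip=(-0.3582,-0.7360,1.2113)
cmd 2: set ℓ=1.2496 → (κ,φ,ℓ)=(0.7660,244.05°,1.2496) → tip=(-0.2423,-0.4979,1.0673)
cmd 3: set κ=1.1134 → (κ,φ,ℓ)=(1.1134,244.05°,1.2496) → tip=(-0.3229,-0.6634,0.8837)

-0.323 -0.663 0.884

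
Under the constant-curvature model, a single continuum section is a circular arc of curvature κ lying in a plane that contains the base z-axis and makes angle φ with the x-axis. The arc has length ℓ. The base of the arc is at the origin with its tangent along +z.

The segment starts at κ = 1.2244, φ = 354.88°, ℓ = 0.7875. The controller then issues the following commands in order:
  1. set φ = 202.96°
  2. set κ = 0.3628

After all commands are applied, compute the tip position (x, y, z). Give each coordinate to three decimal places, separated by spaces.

-0.103 -0.044 0.777

initial: κ=1.2244, φ=354.88°, ℓ=0.7875
cmd 1: set φ=202.96° → (κ,φ,ℓ)=(1.2244,202.96°,0.7875) → tip=(-0.3233,-0.1370,0.6710)
cmd 2: set κ=0.3628 → (κ,φ,ℓ)=(0.3628,202.96°,0.7875) → tip=(-0.1029,-0.0436,0.7768)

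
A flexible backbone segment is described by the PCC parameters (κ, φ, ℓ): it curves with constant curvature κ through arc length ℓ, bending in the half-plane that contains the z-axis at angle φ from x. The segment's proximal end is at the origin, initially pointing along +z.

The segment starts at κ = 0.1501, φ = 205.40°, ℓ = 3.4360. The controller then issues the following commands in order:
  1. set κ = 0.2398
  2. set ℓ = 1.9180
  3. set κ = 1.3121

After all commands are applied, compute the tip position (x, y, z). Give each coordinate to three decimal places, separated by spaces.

initial: κ=0.1501, φ=205.40°, ℓ=3.4360
cmd 1: set κ=0.2398 → (κ,φ,ℓ)=(0.2398,205.40°,3.4360) → tip=(-1.2080,-0.5736,3.0602)
cmd 2: set ℓ=1.9180 → (κ,φ,ℓ)=(0.2398,205.40°,1.9180) → tip=(-0.3915,-0.1859,1.8511)
cmd 3: set κ=1.3121 → (κ,φ,ℓ)=(1.3121,205.40°,1.9180) → tip=(-1.2468,-0.5920,0.4459)

-1.247 -0.592 0.446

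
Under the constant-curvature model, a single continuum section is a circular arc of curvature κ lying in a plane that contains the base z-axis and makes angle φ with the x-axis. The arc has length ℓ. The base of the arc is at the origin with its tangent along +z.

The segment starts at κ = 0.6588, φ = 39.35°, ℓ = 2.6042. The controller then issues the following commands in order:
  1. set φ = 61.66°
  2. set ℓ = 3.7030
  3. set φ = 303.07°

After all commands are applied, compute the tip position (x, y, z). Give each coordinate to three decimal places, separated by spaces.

initial: κ=0.6588, φ=39.35°, ℓ=2.6042
cmd 1: set φ=61.66° → (κ,φ,ℓ)=(0.6588,61.66°,2.6042) → tip=(0.8246,1.5288,1.5020)
cmd 2: set ℓ=3.7030 → (κ,φ,ℓ)=(0.6588,61.66°,3.7030) → tip=(1.2707,2.3560,0.9803)
cmd 3: set φ=303.07° → (κ,φ,ℓ)=(0.6588,303.07°,3.7030) → tip=(1.4607,-2.2432,0.9803)

1.461 -2.243 0.980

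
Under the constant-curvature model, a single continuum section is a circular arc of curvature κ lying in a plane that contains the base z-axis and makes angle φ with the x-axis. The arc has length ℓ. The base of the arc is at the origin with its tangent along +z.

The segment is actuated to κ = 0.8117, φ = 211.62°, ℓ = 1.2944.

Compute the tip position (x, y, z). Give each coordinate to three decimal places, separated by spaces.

θ = κ·ℓ = 0.8117 × 1.2944 = 1.05066 rad
ρ = (1 − cos θ)/κ = (1 − 0.49699)/0.8117 = 0.61969
z = sin θ / κ = 0.86775/0.8117 = 1.06906
x = ρ cos φ = 0.61969 × cos(211.62°) = -0.52770
y = ρ sin φ = 0.61969 × sin(211.62°) = -0.32490

-0.528 -0.325 1.069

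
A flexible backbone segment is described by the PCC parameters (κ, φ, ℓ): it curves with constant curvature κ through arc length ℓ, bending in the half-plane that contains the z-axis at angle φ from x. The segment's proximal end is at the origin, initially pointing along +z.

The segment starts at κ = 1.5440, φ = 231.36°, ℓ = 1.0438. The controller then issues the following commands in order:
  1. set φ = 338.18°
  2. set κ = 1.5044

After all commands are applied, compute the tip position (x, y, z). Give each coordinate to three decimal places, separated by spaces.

0.617 -0.247 0.665

initial: κ=1.5440, φ=231.36°, ℓ=1.0438
cmd 1: set φ=338.18° → (κ,φ,ℓ)=(1.5440,338.18°,1.0438) → tip=(0.6258,-0.2506,0.6471)
cmd 2: set κ=1.5044 → (κ,φ,ℓ)=(1.5044,338.18°,1.0438) → tip=(0.6168,-0.2469,0.6647)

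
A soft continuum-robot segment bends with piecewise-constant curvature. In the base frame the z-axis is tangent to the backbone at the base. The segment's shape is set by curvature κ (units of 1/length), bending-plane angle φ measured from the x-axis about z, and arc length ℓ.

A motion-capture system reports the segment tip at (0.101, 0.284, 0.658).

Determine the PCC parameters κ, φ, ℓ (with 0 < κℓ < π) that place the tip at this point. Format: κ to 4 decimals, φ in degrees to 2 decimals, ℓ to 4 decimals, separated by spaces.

ρ = √(x²+y²) = √(0.101² + 0.284²) = 0.30142
φ = atan2(y, x) mod 360° = atan2(0.284, 0.101) = 70.4229°
|p|² = ρ² + z² = 0.30142² + 0.658² = 0.52382
κ = 2ρ / |p|² = 2×0.30142 / 0.52382 = 1.15087
θ = 2·atan2(ρ, z) = 2·atan2(0.30142, 0.658) = 0.85913 rad
ℓ = θ/κ = 0.85913/1.15087 = 0.74650

1.1509 70.42 0.7465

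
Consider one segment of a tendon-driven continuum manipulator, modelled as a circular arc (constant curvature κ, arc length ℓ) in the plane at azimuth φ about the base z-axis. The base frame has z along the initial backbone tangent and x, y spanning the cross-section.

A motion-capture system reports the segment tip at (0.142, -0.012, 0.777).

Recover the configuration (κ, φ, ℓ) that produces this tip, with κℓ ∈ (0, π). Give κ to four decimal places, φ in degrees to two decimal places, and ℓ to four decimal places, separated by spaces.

ρ = √(x²+y²) = √(0.142² + -0.012²) = 0.14251
φ = atan2(y, x) mod 360° = atan2(-0.012, 0.142) = 355.1696°
|p|² = ρ² + z² = 0.14251² + 0.777² = 0.62404
κ = 2ρ / |p|² = 2×0.14251 / 0.62404 = 0.45672
θ = 2·atan2(ρ, z) = 2·atan2(0.14251, 0.777) = 0.36278 rad
ℓ = θ/κ = 0.36278/0.45672 = 0.79431

0.4567 355.17 0.7943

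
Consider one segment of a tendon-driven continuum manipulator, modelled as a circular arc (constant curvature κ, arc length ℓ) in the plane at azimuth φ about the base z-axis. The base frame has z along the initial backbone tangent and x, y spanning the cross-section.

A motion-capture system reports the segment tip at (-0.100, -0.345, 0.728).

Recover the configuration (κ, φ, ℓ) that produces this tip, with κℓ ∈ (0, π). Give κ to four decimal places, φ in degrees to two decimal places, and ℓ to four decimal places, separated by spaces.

ρ = √(x²+y²) = √(-0.100² + -0.345²) = 0.35920
φ = atan2(y, x) mod 360° = atan2(-0.345, -0.100) = 253.8355°
|p|² = ρ² + z² = 0.35920² + 0.728² = 0.65901
κ = 2ρ / |p|² = 2×0.35920 / 0.65901 = 1.09012
θ = 2·atan2(ρ, z) = 2·atan2(0.35920, 0.728) = 0.91672 rad
ℓ = θ/κ = 0.91672/1.09012 = 0.84093

1.0901 253.84 0.8409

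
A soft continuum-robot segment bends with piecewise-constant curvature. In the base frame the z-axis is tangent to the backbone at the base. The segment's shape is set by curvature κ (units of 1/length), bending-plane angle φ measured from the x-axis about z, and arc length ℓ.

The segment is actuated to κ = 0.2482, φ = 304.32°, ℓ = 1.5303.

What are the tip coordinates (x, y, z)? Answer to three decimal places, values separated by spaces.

0.162 -0.237 1.494

θ = κ·ℓ = 0.2482 × 1.5303 = 0.37982 rad
ρ = (1 − cos θ)/κ = (1 − 0.92873)/0.2482 = 0.28714
z = sin θ / κ = 0.37075/0.2482 = 1.49377
x = ρ cos φ = 0.28714 × cos(304.32°) = 0.16190
y = ρ sin φ = 0.28714 × sin(304.32°) = -0.23715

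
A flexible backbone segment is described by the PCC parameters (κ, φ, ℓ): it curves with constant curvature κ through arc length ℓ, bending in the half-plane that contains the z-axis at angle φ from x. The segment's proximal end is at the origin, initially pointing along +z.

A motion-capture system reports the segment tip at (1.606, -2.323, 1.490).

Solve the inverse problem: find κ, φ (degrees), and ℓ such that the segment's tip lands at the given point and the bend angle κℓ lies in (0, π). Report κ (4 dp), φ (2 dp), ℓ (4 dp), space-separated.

0.5540 304.66 3.9182

ρ = √(x²+y²) = √(1.606² + -2.323²) = 2.82410
φ = atan2(y, x) mod 360° = atan2(-2.323, 1.606) = 304.6579°
|p|² = ρ² + z² = 2.82410² + 1.490² = 10.19566
κ = 2ρ / |p|² = 2×2.82410 / 10.19566 = 0.55398
θ = 2·atan2(ρ, z) = 2·atan2(2.82410, 1.490) = 2.17063 rad
ℓ = θ/κ = 2.17063/0.55398 = 3.91823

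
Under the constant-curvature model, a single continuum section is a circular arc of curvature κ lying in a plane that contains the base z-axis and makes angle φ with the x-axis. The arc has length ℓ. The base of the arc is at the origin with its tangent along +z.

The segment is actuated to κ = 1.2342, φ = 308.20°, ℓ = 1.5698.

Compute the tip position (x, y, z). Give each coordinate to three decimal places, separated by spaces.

0.681 -0.865 0.756

θ = κ·ℓ = 1.2342 × 1.5698 = 1.93745 rad
ρ = (1 − cos θ)/κ = (1 − -0.35849)/1.2342 = 1.10071
z = sin θ / κ = 0.93353/1.2342 = 0.75639
x = ρ cos φ = 1.10071 × cos(308.20°) = 0.68069
y = ρ sin φ = 1.10071 × sin(308.20°) = -0.86500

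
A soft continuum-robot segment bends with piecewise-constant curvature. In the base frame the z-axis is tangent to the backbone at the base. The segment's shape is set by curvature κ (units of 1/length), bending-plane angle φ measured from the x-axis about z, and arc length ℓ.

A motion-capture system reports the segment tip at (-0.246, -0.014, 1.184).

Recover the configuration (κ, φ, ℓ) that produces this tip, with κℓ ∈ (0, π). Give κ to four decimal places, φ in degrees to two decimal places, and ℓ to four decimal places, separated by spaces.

0.3369 183.26 1.2179

ρ = √(x²+y²) = √(-0.246² + -0.014²) = 0.24640
φ = atan2(y, x) mod 360° = atan2(-0.014, -0.246) = 183.2572°
|p|² = ρ² + z² = 0.24640² + 1.184² = 1.46257
κ = 2ρ / |p|² = 2×0.24640 / 1.46257 = 0.33694
θ = 2·atan2(ρ, z) = 2·atan2(0.24640, 1.184) = 0.41036 rad
ℓ = θ/κ = 0.41036/0.33694 = 1.21789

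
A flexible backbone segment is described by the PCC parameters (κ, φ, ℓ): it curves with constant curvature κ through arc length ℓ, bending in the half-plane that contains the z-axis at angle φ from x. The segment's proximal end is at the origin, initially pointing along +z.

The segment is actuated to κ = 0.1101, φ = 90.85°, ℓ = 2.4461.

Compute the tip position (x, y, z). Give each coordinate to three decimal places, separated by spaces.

θ = κ·ℓ = 0.1101 × 2.4461 = 0.26932 rad
ρ = (1 − cos θ)/κ = (1 − 0.96395)/0.1101 = 0.32740
z = sin θ / κ = 0.26607/0.1101 = 2.41664
x = ρ cos φ = 0.32740 × cos(90.85°) = -0.00486
y = ρ sin φ = 0.32740 × sin(90.85°) = 0.32736

-0.005 0.327 2.417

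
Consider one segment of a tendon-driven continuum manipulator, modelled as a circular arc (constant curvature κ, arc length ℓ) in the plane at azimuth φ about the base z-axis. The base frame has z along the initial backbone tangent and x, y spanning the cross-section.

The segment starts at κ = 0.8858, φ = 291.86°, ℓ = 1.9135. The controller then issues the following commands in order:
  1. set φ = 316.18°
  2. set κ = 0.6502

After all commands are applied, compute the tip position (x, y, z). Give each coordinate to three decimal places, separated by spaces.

0.754 -0.723 1.457

initial: κ=0.8858, φ=291.86°, ℓ=1.9135
cmd 1: set φ=316.18° → (κ,φ,ℓ)=(0.8858,316.18°,1.9135) → tip=(0.9154,-0.8785,1.1202)
cmd 2: set κ=0.6502 → (κ,φ,ℓ)=(0.6502,316.18°,1.9135) → tip=(0.7536,-0.7232,1.4567)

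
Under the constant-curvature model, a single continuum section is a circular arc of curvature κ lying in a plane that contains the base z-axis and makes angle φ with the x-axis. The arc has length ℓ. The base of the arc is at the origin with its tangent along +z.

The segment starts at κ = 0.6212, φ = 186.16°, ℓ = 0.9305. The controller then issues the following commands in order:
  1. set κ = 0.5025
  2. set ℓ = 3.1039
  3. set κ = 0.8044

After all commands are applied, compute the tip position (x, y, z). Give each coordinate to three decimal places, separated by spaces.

-2.224 -0.240 0.747

initial: κ=0.6212, φ=186.16°, ℓ=0.9305
cmd 1: set κ=0.5025 → (κ,φ,ℓ)=(0.5025,186.16°,0.9305) → tip=(-0.2124,-0.0229,0.8970)
cmd 2: set ℓ=3.1039 → (κ,φ,ℓ)=(0.5025,186.16°,3.1039) → tip=(-1.9566,-0.2112,1.9899)
cmd 3: set κ=0.8044 → (κ,φ,ℓ)=(0.8044,186.16°,3.1039) → tip=(-2.2238,-0.2400,0.7472)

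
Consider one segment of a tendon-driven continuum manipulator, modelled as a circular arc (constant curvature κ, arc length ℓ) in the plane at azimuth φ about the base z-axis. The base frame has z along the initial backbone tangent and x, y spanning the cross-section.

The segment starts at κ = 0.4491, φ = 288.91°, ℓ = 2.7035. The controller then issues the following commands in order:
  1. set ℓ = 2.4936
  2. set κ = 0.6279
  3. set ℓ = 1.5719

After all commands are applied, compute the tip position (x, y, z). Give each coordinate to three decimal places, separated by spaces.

initial: κ=0.4491, φ=288.91°, ℓ=2.7035
cmd 1: set ℓ=2.4936 → (κ,φ,ℓ)=(0.4491,288.91°,2.4936) → tip=(0.4071,-1.1885,2.0041)
cmd 2: set κ=0.6279 → (κ,φ,ℓ)=(0.6279,288.91°,2.4936) → tip=(0.5135,-1.4990,1.5926)
cmd 3: set ℓ=1.5719 → (κ,φ,ℓ)=(0.6279,288.91°,1.5719) → tip=(0.2316,-0.6762,1.3288)

0.232 -0.676 1.329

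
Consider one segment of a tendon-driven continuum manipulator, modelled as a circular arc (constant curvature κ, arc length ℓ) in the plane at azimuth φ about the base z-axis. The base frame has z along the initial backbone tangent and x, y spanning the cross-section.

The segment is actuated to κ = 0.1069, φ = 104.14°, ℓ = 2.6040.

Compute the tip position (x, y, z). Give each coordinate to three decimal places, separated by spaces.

-0.088 0.349 2.571

θ = κ·ℓ = 0.1069 × 2.6040 = 0.27837 rad
ρ = (1 − cos θ)/κ = (1 − 0.96151)/0.1069 = 0.36010
z = sin θ / κ = 0.27479/0.1069 = 2.57050
x = ρ cos φ = 0.36010 × cos(104.14°) = -0.08797
y = ρ sin φ = 0.36010 × sin(104.14°) = 0.34919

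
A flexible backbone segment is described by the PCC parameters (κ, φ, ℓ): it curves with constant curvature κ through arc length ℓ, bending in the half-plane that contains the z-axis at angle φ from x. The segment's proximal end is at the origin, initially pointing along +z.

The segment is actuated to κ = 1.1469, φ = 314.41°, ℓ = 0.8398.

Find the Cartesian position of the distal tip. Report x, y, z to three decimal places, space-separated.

θ = κ·ℓ = 1.1469 × 0.8398 = 0.96317 rad
ρ = (1 − cos θ)/κ = (1 − 0.57092)/1.1469 = 0.37412
z = sin θ / κ = 0.82100/1.1469 = 0.71585
x = ρ cos φ = 0.37412 × cos(314.41°) = 0.26180
y = ρ sin φ = 0.37412 × sin(314.41°) = -0.26725

0.262 -0.267 0.716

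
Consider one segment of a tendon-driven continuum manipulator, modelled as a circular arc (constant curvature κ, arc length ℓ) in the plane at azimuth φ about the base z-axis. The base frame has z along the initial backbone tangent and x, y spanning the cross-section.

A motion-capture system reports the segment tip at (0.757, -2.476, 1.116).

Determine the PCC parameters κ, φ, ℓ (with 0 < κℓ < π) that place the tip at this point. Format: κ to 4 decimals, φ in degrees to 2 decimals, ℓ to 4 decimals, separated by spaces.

ρ = √(x²+y²) = √(0.757² + -2.476²) = 2.58914
φ = atan2(y, x) mod 360° = atan2(-2.476, 0.757) = 287.0002°
|p|² = ρ² + z² = 2.58914² + 1.116² = 7.94908
κ = 2ρ / |p|² = 2×2.58914 / 7.94908 = 0.65143
θ = 2·atan2(ρ, z) = 2·atan2(2.58914, 1.116) = 2.32766 rad
ℓ = θ/κ = 2.32766/0.65143 = 3.57315

0.6514 287.00 3.5731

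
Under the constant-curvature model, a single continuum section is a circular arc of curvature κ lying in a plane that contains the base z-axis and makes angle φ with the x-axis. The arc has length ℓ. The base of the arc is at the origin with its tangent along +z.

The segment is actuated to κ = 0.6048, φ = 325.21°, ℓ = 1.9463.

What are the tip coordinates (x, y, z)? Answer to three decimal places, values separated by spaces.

θ = κ·ℓ = 0.6048 × 1.9463 = 1.17712 rad
ρ = (1 − cos θ)/κ = (1 − 0.38358)/0.6048 = 1.01921
z = sin θ / κ = 0.92351/0.6048 = 1.52696
x = ρ cos φ = 1.01921 × cos(325.21°) = 0.83702
y = ρ sin φ = 1.01921 × sin(325.21°) = -0.58153

0.837 -0.582 1.527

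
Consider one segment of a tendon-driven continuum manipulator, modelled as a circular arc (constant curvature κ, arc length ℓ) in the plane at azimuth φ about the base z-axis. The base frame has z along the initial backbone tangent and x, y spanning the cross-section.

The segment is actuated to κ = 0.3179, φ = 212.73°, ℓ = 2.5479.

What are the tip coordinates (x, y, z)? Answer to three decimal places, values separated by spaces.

θ = κ·ℓ = 0.3179 × 2.5479 = 0.80998 rad
ρ = (1 − cos θ)/κ = (1 − 0.68951)/0.3179 = 0.97668
z = sin θ / κ = 0.72427/0.3179 = 2.27830
x = ρ cos φ = 0.97668 × cos(212.73°) = -0.82161
y = ρ sin φ = 0.97668 × sin(212.73°) = -0.52807

-0.822 -0.528 2.278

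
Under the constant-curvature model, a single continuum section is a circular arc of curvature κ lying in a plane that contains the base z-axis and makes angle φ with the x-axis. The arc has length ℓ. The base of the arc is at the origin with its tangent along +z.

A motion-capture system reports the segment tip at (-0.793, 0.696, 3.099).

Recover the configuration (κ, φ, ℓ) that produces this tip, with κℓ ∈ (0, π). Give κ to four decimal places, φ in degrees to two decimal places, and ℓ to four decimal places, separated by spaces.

ρ = √(x²+y²) = √(-0.793² + 0.696²) = 1.05511
φ = atan2(y, x) mod 360° = atan2(0.696, -0.793) = 138.7272°
|p|² = ρ² + z² = 1.05511² + 3.099² = 10.71707
κ = 2ρ / |p|² = 2×1.05511 / 10.71707 = 0.19690
θ = 2·atan2(ρ, z) = 2·atan2(1.05511, 3.099) = 0.65632 rad
ℓ = θ/κ = 0.65632/0.19690 = 3.33320

0.1969 138.73 3.3332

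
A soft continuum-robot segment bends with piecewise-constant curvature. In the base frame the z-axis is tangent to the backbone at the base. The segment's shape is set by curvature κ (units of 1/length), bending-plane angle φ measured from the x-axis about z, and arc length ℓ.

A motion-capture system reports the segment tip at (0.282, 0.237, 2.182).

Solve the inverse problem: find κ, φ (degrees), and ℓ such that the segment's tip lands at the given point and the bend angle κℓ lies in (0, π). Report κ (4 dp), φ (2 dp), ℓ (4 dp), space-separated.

0.1505 40.04 2.2232

ρ = √(x²+y²) = √(0.282² + 0.237²) = 0.36837
φ = atan2(y, x) mod 360° = atan2(0.237, 0.282) = 40.0446°
|p|² = ρ² + z² = 0.36837² + 2.182² = 4.89682
κ = 2ρ / |p|² = 2×0.36837 / 4.89682 = 0.15045
θ = 2·atan2(ρ, z) = 2·atan2(0.36837, 2.182) = 0.33449 rad
ℓ = θ/κ = 0.33449/0.15045 = 2.22322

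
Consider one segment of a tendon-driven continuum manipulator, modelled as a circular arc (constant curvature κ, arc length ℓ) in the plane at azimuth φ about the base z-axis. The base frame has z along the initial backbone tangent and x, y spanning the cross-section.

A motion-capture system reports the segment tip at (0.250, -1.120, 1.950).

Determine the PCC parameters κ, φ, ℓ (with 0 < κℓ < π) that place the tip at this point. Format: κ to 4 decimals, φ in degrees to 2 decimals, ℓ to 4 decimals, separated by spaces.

0.4483 282.58 2.3729

ρ = √(x²+y²) = √(0.250² + -1.120²) = 1.14756
φ = atan2(y, x) mod 360° = atan2(-1.120, 0.250) = 282.5830°
|p|² = ρ² + z² = 1.14756² + 1.950² = 5.11940
κ = 2ρ / |p|² = 2×1.14756 / 5.11940 = 0.44832
θ = 2·atan2(ρ, z) = 2·atan2(1.14756, 1.950) = 1.06383 rad
ℓ = θ/κ = 1.06383/0.44832 = 2.37293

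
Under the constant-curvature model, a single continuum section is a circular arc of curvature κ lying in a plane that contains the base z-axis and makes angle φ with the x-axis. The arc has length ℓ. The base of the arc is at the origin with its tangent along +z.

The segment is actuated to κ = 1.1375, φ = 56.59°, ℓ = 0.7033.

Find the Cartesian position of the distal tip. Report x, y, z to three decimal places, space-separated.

θ = κ·ℓ = 1.1375 × 0.7033 = 0.80000 rad
ρ = (1 − cos θ)/κ = (1 − 0.69670)/1.1375 = 0.26663
z = sin θ / κ = 0.71736/1.1375 = 0.63065
x = ρ cos φ = 0.26663 × cos(56.59°) = 0.14682
y = ρ sin φ = 0.26663 × sin(56.59°) = 0.22257

0.147 0.223 0.631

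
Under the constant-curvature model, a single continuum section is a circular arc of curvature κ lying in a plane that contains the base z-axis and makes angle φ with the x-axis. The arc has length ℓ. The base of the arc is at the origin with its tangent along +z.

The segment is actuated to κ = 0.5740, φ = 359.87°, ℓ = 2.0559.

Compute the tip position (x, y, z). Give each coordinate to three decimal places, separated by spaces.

1.079 -0.002 1.611

θ = κ·ℓ = 0.5740 × 2.0559 = 1.18009 rad
ρ = (1 − cos θ)/κ = (1 − 0.38084)/0.5740 = 1.07867
z = sin θ / κ = 0.92464/0.5740 = 1.61087
x = ρ cos φ = 1.07867 × cos(359.87°) = 1.07866
y = ρ sin φ = 1.07867 × sin(359.87°) = -0.00245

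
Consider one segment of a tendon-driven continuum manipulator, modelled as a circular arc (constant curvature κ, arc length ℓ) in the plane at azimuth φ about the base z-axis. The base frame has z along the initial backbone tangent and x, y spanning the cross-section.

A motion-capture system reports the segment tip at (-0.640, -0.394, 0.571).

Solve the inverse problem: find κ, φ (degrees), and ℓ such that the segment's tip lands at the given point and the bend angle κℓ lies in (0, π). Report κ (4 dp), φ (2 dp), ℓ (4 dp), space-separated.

ρ = √(x²+y²) = √(-0.640² + -0.394²) = 0.75156
φ = atan2(y, x) mod 360° = atan2(-0.394, -0.640) = 211.6175°
|p|² = ρ² + z² = 0.75156² + 0.571² = 0.89088
κ = 2ρ / |p|² = 2×0.75156 / 0.89088 = 1.68723
θ = 2·atan2(ρ, z) = 2·atan2(0.75156, 0.571) = 1.84216 rad
ℓ = θ/κ = 1.84216/1.68723 = 1.09183

1.6872 211.62 1.0918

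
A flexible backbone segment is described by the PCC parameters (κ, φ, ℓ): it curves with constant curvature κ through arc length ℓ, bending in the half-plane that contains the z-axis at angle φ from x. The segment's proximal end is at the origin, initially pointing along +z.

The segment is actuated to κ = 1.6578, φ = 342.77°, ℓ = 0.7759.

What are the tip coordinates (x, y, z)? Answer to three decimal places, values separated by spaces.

0.414 -0.129 0.579

θ = κ·ℓ = 1.6578 × 0.7759 = 1.28629 rad
ρ = (1 − cos θ)/κ = (1 − 0.28069)/1.6578 = 0.43390
z = sin θ / κ = 0.95980/1.6578 = 0.57896
x = ρ cos φ = 0.43390 × cos(342.77°) = 0.41442
y = ρ sin φ = 0.43390 × sin(342.77°) = -0.12852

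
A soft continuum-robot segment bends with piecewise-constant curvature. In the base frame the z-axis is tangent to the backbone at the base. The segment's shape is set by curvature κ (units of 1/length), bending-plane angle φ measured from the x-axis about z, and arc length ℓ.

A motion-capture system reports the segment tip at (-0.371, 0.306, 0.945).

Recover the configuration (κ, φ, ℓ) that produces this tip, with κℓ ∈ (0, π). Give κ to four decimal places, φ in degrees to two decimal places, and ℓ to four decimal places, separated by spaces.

ρ = √(x²+y²) = √(-0.371² + 0.306²) = 0.48091
φ = atan2(y, x) mod 360° = atan2(0.306, -0.371) = 140.4843°
|p|² = ρ² + z² = 0.48091² + 0.945² = 1.12430
κ = 2ρ / |p|² = 2×0.48091 / 1.12430 = 0.85549
θ = 2·atan2(ρ, z) = 2·atan2(0.48091, 0.945) = 0.94149 rad
ℓ = θ/κ = 0.94149/0.85549 = 1.10053

0.8555 140.48 1.1005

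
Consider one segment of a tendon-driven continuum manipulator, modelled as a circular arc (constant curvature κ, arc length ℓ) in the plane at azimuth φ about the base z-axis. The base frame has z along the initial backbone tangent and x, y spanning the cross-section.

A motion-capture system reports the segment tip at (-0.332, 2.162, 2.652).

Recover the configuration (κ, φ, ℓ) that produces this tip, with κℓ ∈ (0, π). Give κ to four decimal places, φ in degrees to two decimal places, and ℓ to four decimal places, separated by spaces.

ρ = √(x²+y²) = √(-0.332² + 2.162²) = 2.18734
φ = atan2(y, x) mod 360° = atan2(2.162, -0.332) = 98.7302°
|p|² = ρ² + z² = 2.18734² + 2.652² = 11.81757
κ = 2ρ / |p|² = 2×2.18734 / 11.81757 = 0.37018
θ = 2·atan2(ρ, z) = 2·atan2(2.18734, 2.652) = 1.37935 rad
ℓ = θ/κ = 1.37935/0.37018 = 3.72611

0.3702 98.73 3.7261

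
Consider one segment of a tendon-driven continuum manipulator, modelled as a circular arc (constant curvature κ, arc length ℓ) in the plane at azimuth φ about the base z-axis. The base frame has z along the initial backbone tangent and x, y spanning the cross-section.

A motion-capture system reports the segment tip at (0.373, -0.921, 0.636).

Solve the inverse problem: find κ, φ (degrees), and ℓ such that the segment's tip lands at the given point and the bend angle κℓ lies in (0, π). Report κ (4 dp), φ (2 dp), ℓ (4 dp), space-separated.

ρ = √(x²+y²) = √(0.373² + -0.921²) = 0.99366
φ = atan2(y, x) mod 360° = atan2(-0.921, 0.373) = 292.0477°
|p|² = ρ² + z² = 0.99366² + 0.636² = 1.39187
κ = 2ρ / |p|² = 2×0.99366 / 1.39187 = 1.42782
θ = 2·atan2(ρ, z) = 2·atan2(0.99366, 0.636) = 2.00289 rad
ℓ = θ/κ = 2.00289/1.42782 = 1.40276

1.4278 292.05 1.4028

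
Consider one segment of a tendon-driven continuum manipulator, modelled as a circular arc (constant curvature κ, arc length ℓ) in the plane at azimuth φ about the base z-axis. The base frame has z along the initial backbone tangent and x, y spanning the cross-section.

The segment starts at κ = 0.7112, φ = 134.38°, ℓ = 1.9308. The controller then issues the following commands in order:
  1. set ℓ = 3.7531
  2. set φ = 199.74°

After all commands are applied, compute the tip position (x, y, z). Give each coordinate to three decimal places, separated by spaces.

initial: κ=0.7112, φ=134.38°, ℓ=1.9308
cmd 1: set ℓ=3.7531 → (κ,φ,ℓ)=(0.7112,134.38°,3.7531) → tip=(-1.8592,1.8998,0.6398)
cmd 2: set φ=199.74° → (κ,φ,ℓ)=(0.7112,199.74°,3.7531) → tip=(-2.5020,-0.8978,0.6398)

-2.502 -0.898 0.640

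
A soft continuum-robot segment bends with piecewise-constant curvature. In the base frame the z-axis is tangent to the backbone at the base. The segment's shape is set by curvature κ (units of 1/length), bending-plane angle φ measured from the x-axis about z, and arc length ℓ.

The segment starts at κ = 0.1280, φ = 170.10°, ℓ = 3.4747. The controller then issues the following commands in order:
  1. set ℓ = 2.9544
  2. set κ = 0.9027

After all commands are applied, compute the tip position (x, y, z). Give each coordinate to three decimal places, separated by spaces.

initial: κ=0.1280, φ=170.10°, ℓ=3.4747
cmd 1: set ℓ=2.9544 → (κ,φ,ℓ)=(0.1280,170.10°,2.9544) → tip=(-0.5438,0.0949,2.8845)
cmd 2: set κ=0.9027 → (κ,φ,ℓ)=(0.9027,170.10°,2.9544) → tip=(-2.0619,0.3599,0.5063)

-2.062 0.360 0.506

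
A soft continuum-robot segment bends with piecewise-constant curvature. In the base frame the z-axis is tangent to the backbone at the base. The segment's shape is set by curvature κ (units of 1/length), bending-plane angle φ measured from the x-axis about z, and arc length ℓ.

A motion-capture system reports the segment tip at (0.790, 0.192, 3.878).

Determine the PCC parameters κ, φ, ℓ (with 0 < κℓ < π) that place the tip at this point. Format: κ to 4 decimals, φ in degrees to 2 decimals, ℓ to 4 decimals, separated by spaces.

0.1036 13.66 3.9906

ρ = √(x²+y²) = √(0.790² + 0.192²) = 0.81300
φ = atan2(y, x) mod 360° = atan2(0.192, 0.790) = 13.6602°
|p|² = ρ² + z² = 0.81300² + 3.878² = 15.69985
κ = 2ρ / |p|² = 2×0.81300 / 15.69985 = 0.10357
θ = 2·atan2(ρ, z) = 2·atan2(0.81300, 3.878) = 0.41330 rad
ℓ = θ/κ = 0.41330/0.10357 = 3.99065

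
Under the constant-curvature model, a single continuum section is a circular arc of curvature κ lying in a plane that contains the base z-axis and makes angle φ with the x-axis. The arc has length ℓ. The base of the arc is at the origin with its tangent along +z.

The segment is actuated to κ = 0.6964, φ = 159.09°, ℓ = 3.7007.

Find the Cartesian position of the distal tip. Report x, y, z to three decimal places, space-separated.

θ = κ·ℓ = 0.6964 × 3.7007 = 2.57717 rad
ρ = (1 − cos θ)/κ = (1 − -0.84490)/0.6964 = 2.64919
z = sin θ / κ = 0.53493/0.6964 = 0.76814
x = ρ cos φ = 2.64919 × cos(159.09°) = -2.47472
y = ρ sin φ = 2.64919 × sin(159.09°) = 0.94550

-2.475 0.945 0.768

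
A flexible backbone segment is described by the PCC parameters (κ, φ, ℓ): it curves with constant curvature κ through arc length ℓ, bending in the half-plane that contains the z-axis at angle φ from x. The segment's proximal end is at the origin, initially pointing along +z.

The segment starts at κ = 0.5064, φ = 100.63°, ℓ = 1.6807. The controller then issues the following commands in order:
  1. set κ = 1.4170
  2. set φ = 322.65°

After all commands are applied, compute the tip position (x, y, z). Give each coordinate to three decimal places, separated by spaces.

0.968 -0.738 0.486

initial: κ=0.5064, φ=100.63°, ℓ=1.6807
cmd 1: set κ=1.4170 → (κ,φ,ℓ)=(1.4170,100.63°,1.6807) → tip=(-0.2245,1.1963,0.4862)
cmd 2: set φ=322.65° → (κ,φ,ℓ)=(1.4170,322.65°,1.6807) → tip=(0.9676,-0.7385,0.4862)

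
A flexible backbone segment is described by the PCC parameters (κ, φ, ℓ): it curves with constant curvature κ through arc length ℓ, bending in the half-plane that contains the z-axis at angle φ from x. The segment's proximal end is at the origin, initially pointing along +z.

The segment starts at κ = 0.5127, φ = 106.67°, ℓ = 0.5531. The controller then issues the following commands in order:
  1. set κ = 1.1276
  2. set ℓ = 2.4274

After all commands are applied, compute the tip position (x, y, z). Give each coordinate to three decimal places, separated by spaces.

-0.488 1.631 0.349

initial: κ=0.5127, φ=106.67°, ℓ=0.5531
cmd 1: set κ=1.1276 → (κ,φ,ℓ)=(1.1276,106.67°,0.5531) → tip=(-0.0479,0.1599,0.5179)
cmd 2: set ℓ=2.4274 → (κ,φ,ℓ)=(1.1276,106.67°,2.4274) → tip=(-0.4883,1.6306,0.3490)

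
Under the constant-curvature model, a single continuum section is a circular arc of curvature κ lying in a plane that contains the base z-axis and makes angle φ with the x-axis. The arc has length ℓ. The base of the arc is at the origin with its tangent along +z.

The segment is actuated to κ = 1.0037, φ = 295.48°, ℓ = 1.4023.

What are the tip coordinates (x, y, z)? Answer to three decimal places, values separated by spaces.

θ = κ·ℓ = 1.0037 × 1.4023 = 1.40749 rad
ρ = (1 − cos θ)/κ = (1 − 0.16258)/1.0037 = 0.83433
z = sin θ / κ = 0.98669/1.0037 = 0.98306
x = ρ cos φ = 0.83433 × cos(295.48°) = 0.35893
y = ρ sin φ = 0.83433 × sin(295.48°) = -0.75318

0.359 -0.753 0.983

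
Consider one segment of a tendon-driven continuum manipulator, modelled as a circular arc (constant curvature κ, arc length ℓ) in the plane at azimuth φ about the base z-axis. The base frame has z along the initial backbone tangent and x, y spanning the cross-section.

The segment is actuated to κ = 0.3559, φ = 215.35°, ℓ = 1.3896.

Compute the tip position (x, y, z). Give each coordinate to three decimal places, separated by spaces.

-0.275 -0.195 1.334

θ = κ·ℓ = 0.3559 × 1.3896 = 0.49456 rad
ρ = (1 − cos θ)/κ = (1 − 0.88018)/0.3559 = 0.33667
z = sin θ / κ = 0.47464/0.3559 = 1.33364
x = ρ cos φ = 0.33667 × cos(215.35°) = -0.27460
y = ρ sin φ = 0.33667 × sin(215.35°) = -0.19479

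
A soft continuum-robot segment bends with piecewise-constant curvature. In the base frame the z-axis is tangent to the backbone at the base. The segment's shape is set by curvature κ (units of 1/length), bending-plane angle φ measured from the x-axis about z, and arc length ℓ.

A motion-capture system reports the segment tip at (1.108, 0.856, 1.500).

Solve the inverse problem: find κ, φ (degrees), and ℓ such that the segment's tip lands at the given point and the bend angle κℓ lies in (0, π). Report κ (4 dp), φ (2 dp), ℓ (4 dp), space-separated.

0.6651 37.69 2.2583

ρ = √(x²+y²) = √(1.108² + 0.856²) = 1.40014
φ = atan2(y, x) mod 360° = atan2(0.856, 1.108) = 37.6884°
|p|² = ρ² + z² = 1.40014² + 1.500² = 4.21040
κ = 2ρ / |p|² = 2×1.40014 / 4.21040 = 0.66509
θ = 2·atan2(ρ, z) = 2·atan2(1.40014, 1.500) = 1.50196 rad
ℓ = θ/κ = 1.50196/0.66509 = 2.25829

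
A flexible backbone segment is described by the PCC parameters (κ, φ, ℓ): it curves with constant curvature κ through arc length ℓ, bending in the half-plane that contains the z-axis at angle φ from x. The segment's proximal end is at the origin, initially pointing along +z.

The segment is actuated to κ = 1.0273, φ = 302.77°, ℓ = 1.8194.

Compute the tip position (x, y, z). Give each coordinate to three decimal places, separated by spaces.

0.682 -1.059 0.930

θ = κ·ℓ = 1.0273 × 1.8194 = 1.86907 rad
ρ = (1 − cos θ)/κ = (1 − -0.29387)/1.0273 = 1.25949
z = sin θ / κ = 0.95585/1.0273 = 0.93044
x = ρ cos φ = 1.25949 × cos(302.77°) = 0.68172
y = ρ sin φ = 1.25949 × sin(302.77°) = -1.05904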